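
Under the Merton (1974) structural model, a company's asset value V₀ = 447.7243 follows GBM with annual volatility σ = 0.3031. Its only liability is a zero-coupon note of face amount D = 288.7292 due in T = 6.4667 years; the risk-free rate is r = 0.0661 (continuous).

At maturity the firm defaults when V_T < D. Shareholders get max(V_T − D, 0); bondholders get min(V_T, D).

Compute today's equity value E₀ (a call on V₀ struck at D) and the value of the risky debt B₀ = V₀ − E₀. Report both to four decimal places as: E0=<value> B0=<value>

E0=273.3754 B0=174.3489

d₁ = [ln(V₀/D) + (r + σ²/2)T] / (σ√T)
   = [ln(447.7243/288.7292) + (0.0661 + 0.5·0.3031²)·6.4667] / (0.3031·√6.4667)
   = [0.438688 + 0.724495] / 0.770774 = 1.509111
d₂ = d₁ − σ√T = 1.509111 − 0.770774 = 0.738336
N(d₁) = 0.934365,  N(d₂) = 0.769845,  e^(−rT) = 0.652171
E₀ = V₀·N(d₁) − D·e^(−rT)·N(d₂)
   = 447.7243·0.934365 − 288.7292·0.652171·0.769845 = 273.375435
B₀ = V₀ − E₀ = 447.7243 − 273.375435 = 174.348865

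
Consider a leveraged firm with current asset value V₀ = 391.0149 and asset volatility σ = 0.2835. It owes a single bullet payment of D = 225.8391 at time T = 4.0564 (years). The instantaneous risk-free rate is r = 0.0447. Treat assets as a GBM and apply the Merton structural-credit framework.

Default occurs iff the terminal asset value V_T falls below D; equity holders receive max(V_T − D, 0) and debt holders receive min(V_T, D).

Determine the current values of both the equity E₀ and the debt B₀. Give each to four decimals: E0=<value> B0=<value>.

d₁ = [ln(V₀/D) + (r + σ²/2)T] / (σ√T)
   = [ln(391.0149/225.8391) + (0.0447 + 0.5·0.2835²)·4.0564] / (0.2835·√4.0564)
   = [0.548923 + 0.344332] / 0.570983 = 1.564415
d₂ = d₁ − σ√T = 1.564415 − 0.570983 = 0.993432
N(d₁) = 0.941140,  N(d₂) = 0.839750,  e^(−rT) = 0.834167
E₀ = V₀·N(d₁) − D·e^(−rT)·N(d₂)
   = 391.0149·0.941140 − 225.8391·0.834167·0.839750 = 209.801187
B₀ = V₀ − E₀ = 391.0149 − 209.801187 = 181.213713

E0=209.8012 B0=181.2137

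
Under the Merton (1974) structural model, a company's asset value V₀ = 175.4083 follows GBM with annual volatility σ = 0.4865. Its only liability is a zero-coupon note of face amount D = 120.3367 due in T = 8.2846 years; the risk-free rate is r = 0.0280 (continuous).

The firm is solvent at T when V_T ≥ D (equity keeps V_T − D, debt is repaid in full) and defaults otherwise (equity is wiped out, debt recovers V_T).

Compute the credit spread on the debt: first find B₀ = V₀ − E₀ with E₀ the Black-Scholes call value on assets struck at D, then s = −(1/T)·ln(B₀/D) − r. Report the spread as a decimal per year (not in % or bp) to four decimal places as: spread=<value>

spread=0.0556

d₁ = [ln(V₀/D) + (r + σ²/2)T] / (σ√T)
   = [ln(175.4083/120.3367) + (0.0280 + 0.5·0.4865²)·8.2846] / (0.4865·√8.2846)
   = [0.376823 + 1.212378] / 1.400292 = 1.134906
d₂ = d₁ − σ√T = 1.134906 − 1.400292 = -0.265386
N(d₁) = 0.871793,  N(d₂) = 0.395356,  e^(−rT) = 0.792971
E₀ = V₀·N(d₁) − D·e^(−rT)·N(d₂)
   = 175.4083·0.871793 − 120.3367·0.792971·0.395356 = 115.193410
B₀ = V₀ − E₀ = 175.4083 − 115.193410 = 60.214890
spread = −(1/T)·ln(B₀/D) − r = −(1/8.2846)·ln(60.214890/120.3367) − 0.0280 = 0.05557362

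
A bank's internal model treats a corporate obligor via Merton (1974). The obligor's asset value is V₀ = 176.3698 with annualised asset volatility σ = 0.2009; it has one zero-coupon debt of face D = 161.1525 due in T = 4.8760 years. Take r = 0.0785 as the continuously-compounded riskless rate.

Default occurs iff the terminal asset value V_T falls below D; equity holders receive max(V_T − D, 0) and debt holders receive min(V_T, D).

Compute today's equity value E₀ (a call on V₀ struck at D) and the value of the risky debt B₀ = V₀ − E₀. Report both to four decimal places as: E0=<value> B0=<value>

E0=70.9256 B0=105.4442

d₁ = [ln(V₀/D) + (r + σ²/2)T] / (σ√T)
   = [ln(176.3698/161.1525) + (0.0785 + 0.5·0.2009²)·4.8760] / (0.2009·√4.8760)
   = [0.090232 + 0.481166] / 0.443621 = 1.288032
d₂ = d₁ − σ√T = 1.288032 − 0.443621 = 0.844411
N(d₁) = 0.901133,  N(d₂) = 0.800780,  e^(−rT) = 0.681972
E₀ = V₀·N(d₁) − D·e^(−rT)·N(d₂)
   = 176.3698·0.901133 − 161.1525·0.681972·0.800780 = 70.925575
B₀ = V₀ − E₀ = 176.3698 − 70.925575 = 105.444225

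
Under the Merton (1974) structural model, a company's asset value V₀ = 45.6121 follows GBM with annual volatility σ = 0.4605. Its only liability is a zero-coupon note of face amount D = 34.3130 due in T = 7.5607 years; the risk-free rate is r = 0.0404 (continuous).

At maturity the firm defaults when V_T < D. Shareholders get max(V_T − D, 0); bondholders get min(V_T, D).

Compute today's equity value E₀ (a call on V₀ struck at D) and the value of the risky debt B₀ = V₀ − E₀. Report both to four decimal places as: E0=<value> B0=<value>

E0=28.4522 B0=17.1599

d₁ = [ln(V₀/D) + (r + σ²/2)T] / (σ√T)
   = [ln(45.6121/34.3130) + (0.0404 + 0.5·0.4605²)·7.5607] / (0.4605·√7.5607)
   = [0.284649 + 1.107114] / 1.266224 = 1.099144
d₂ = d₁ − σ√T = 1.099144 − 1.266224 = -0.167080
N(d₁) = 0.864147,  N(d₂) = 0.433653,  e^(−rT) = 0.736790
E₀ = V₀·N(d₁) − D·e^(−rT)·N(d₂)
   = 45.6121·0.864147 − 34.3130·0.736790·0.433653 = 28.452177
B₀ = V₀ − E₀ = 45.6121 − 28.452177 = 17.159923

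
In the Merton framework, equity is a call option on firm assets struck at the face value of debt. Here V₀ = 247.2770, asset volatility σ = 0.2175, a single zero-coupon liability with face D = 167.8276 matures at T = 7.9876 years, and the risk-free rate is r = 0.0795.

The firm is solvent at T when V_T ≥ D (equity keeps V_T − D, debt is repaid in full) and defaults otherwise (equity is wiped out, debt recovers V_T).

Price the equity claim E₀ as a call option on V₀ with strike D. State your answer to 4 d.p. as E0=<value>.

E0=160.0985

d₁ = [ln(V₀/D) + (r + σ²/2)T] / (σ√T)
   = [ln(247.2770/167.8276) + (0.0795 + 0.5·0.2175²)·7.9876] / (0.2175·√7.9876)
   = [0.387572 + 0.823946] / 0.614706 = 1.970890
d₂ = d₁ − σ√T = 1.970890 − 0.614706 = 1.356184
N(d₁) = 0.975632,  N(d₂) = 0.912480,  e^(−rT) = 0.529928
E₀ = V₀·N(d₁) − D·e^(−rT)·N(d₂)
   = 247.2770·0.975632 − 167.8276·0.529928·0.912480 = 160.098512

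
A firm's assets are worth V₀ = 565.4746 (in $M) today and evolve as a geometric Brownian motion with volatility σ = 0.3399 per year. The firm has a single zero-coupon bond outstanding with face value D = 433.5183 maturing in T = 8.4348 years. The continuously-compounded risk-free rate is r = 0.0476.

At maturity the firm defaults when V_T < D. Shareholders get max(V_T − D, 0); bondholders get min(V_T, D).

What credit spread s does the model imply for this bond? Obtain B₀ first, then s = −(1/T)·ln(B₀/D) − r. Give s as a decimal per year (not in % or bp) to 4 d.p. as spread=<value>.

spread=0.0252

d₁ = [ln(V₀/D) + (r + σ²/2)T] / (σ√T)
   = [ln(565.4746/433.5183) + (0.0476 + 0.5·0.3399²)·8.4348] / (0.3399·√8.4348)
   = [0.265731 + 0.888741] / 0.987162 = 1.169486
d₂ = d₁ − σ√T = 1.169486 − 0.987162 = 0.182324
N(d₁) = 0.878896,  N(d₂) = 0.572336,  e^(−rT) = 0.669318
E₀ = V₀·N(d₁) − D·e^(−rT)·N(d₂)
   = 565.4746·0.878896 − 433.5183·0.669318·0.572336 = 330.923650
B₀ = V₀ − E₀ = 565.4746 − 330.923650 = 234.550950
spread = −(1/T)·ln(B₀/D) − r = −(1/8.4348)·ln(234.550950/433.5183) − 0.0476 = 0.02522463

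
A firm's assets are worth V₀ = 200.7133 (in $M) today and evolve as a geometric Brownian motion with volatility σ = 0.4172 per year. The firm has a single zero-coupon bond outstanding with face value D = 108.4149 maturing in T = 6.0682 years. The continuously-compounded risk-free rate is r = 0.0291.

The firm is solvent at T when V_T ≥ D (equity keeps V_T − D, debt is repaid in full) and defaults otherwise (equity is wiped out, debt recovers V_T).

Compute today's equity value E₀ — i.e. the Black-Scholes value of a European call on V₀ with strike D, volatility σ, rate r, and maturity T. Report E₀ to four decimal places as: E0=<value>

E0=126.1058

d₁ = [ln(V₀/D) + (r + σ²/2)T] / (σ√T)
   = [ln(200.7133/108.4149) + (0.0291 + 0.5·0.4172²)·6.0682] / (0.4172·√6.0682)
   = [0.615912 + 0.704687] / 1.027719 = 1.284981
d₂ = d₁ − σ√T = 1.284981 − 1.027719 = 0.257263
N(d₁) = 0.900601,  N(d₂) = 0.601512,  e^(−rT) = 0.838128
E₀ = V₀·N(d₁) − D·e^(−rT)·N(d₂)
   = 200.7133·0.900601 − 108.4149·0.838128·0.601512 = 126.105801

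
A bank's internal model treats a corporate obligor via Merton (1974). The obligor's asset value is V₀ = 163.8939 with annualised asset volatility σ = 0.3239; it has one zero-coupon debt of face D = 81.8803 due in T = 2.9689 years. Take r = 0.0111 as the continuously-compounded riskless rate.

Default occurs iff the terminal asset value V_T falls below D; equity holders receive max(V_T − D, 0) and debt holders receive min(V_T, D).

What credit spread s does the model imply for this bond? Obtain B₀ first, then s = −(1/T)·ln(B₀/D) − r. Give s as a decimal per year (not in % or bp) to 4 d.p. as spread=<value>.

spread=0.0121

d₁ = [ln(V₀/D) + (r + σ²/2)T] / (σ√T)
   = [ln(163.8939/81.8803) + (0.0111 + 0.5·0.3239²)·2.9689] / (0.3239·√2.9689)
   = [0.693961 + 0.188690] / 0.558096 = 1.581541
d₂ = d₁ − σ√T = 1.581541 − 0.558096 = 1.023445
N(d₁) = 0.943123,  N(d₂) = 0.846951,  e^(−rT) = 0.967582
E₀ = V₀·N(d₁) − D·e^(−rT)·N(d₂)
   = 163.8939·0.943123 − 81.8803·0.967582·0.846951 = 87.471570
B₀ = V₀ − E₀ = 163.8939 − 87.471570 = 76.422330
spread = −(1/T)·ln(B₀/D) − r = −(1/2.9689)·ln(76.422330/81.8803) − 0.0111 = 0.01213537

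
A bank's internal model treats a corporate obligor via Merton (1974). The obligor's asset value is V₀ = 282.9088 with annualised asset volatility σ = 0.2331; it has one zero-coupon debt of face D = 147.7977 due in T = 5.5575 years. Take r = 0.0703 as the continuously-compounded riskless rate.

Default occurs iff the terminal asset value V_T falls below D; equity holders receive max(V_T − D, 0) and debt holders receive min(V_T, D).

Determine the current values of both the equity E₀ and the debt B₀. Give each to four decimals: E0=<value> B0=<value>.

E0=183.9224 B0=98.9864

d₁ = [ln(V₀/D) + (r + σ²/2)T] / (σ√T)
   = [ln(282.9088/147.7977) + (0.0703 + 0.5·0.2331²)·5.5575] / (0.2331·√5.5575)
   = [0.649280 + 0.541677] / 0.549518 = 2.167276
d₂ = d₁ − σ√T = 2.167276 − 0.549518 = 1.617758
N(d₁) = 0.984893,  N(d₂) = 0.947143,  e^(−rT) = 0.676588
E₀ = V₀·N(d₁) − D·e^(−rT)·N(d₂)
   = 282.9088·0.984893 − 147.7977·0.676588·0.947143 = 183.922366
B₀ = V₀ − E₀ = 282.9088 − 183.922366 = 98.986434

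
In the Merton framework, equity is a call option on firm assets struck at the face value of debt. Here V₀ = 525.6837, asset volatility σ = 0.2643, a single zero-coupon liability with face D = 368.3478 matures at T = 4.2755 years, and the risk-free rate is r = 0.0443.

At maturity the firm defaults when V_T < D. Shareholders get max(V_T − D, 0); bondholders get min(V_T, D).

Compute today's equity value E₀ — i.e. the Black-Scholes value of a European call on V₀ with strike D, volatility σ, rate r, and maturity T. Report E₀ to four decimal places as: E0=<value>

E0=238.7819

d₁ = [ln(V₀/D) + (r + σ²/2)T] / (σ√T)
   = [ln(525.6837/368.3478) + (0.0443 + 0.5·0.2643²)·4.2755] / (0.2643·√4.2755)
   = [0.355672 + 0.338736] / 0.546501 = 1.270645
d₂ = d₁ − σ√T = 1.270645 − 0.546501 = 0.724144
N(d₁) = 0.898073,  N(d₂) = 0.765511,  e^(−rT) = 0.827452
E₀ = V₀·N(d₁) − D·e^(−rT)·N(d₂)
   = 525.6837·0.898073 − 368.3478·0.827452·0.765511 = 238.781858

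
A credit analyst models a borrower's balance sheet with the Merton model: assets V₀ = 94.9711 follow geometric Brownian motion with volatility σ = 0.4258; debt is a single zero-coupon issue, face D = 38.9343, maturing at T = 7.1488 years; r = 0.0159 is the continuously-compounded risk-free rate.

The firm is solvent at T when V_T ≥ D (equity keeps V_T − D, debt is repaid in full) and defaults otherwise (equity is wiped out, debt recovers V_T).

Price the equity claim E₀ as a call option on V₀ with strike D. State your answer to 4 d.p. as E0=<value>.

d₁ = [ln(V₀/D) + (r + σ²/2)T] / (σ√T)
   = [ln(94.9711/38.9343) + (0.0159 + 0.5·0.4258²)·7.1488] / (0.4258·√7.1488)
   = [0.891697 + 0.761725] / 1.138472 = 1.452317
d₂ = d₁ − σ√T = 1.452317 − 1.138472 = 0.313845
N(d₁) = 0.926793,  N(d₂) = 0.623181,  e^(−rT) = 0.892556
E₀ = V₀·N(d₁) − D·e^(−rT)·N(d₂)
   = 94.9711·0.926793 − 38.9343·0.892556·0.623181 = 66.362392

E0=66.3624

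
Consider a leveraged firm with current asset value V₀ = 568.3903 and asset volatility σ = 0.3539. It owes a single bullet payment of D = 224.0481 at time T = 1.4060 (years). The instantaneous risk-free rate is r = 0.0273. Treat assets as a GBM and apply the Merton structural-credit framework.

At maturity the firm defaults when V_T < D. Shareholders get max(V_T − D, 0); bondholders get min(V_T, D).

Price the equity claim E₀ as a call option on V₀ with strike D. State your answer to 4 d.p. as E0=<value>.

d₁ = [ln(V₀/D) + (r + σ²/2)T] / (σ√T)
   = [ln(568.3903/224.0481) + (0.0273 + 0.5·0.3539²)·1.4060] / (0.3539·√1.4060)
   = [0.930948 + 0.126431] / 0.419636 = 2.519749
d₂ = d₁ − σ√T = 2.519749 − 0.419636 = 2.100113
N(d₁) = 0.994128,  N(d₂) = 0.982141,  e^(−rT) = 0.962344
E₀ = V₀·N(d₁) − D·e^(−rT)·N(d₂)
   = 568.3903·0.994128 − 224.0481·0.962344·0.982141 = 353.292219

E0=353.2922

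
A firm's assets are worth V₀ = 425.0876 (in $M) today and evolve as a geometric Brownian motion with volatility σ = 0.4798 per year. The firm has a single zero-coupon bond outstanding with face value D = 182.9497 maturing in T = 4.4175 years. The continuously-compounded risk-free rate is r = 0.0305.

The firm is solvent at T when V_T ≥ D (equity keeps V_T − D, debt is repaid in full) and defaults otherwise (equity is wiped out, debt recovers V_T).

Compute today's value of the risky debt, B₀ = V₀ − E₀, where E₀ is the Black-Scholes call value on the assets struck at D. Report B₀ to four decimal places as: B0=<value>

B0=138.4606

d₁ = [ln(V₀/D) + (r + σ²/2)T] / (σ√T)
   = [ln(425.0876/182.9497) + (0.0305 + 0.5·0.4798²)·4.4175] / (0.4798·√4.4175)
   = [0.843084 + 0.643206] / 1.008436 = 1.473856
d₂ = d₁ − σ√T = 1.473856 − 1.008436 = 0.465419
N(d₁) = 0.929740,  N(d₂) = 0.679184,  e^(−rT) = 0.873949
E₀ = V₀·N(d₁) − D·e^(−rT)·N(d₂)
   = 425.0876·0.929740 − 182.9497·0.873949·0.679184 = 286.626990
B₀ = V₀ − E₀ = 425.0876 − 286.626990 = 138.460610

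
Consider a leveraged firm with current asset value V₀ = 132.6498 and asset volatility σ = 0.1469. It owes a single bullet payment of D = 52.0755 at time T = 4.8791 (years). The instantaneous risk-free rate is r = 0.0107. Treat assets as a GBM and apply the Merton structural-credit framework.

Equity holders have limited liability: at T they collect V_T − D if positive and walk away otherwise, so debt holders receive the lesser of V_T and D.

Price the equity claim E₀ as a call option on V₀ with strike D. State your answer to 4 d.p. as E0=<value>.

E0=83.2318

d₁ = [ln(V₀/D) + (r + σ²/2)T] / (σ√T)
   = [ln(132.6498/52.0755) + (0.0107 + 0.5·0.1469²)·4.8791] / (0.1469·√4.8791)
   = [0.935018 + 0.104851] / 0.324483 = 3.204697
d₂ = d₁ − σ√T = 3.204697 − 0.324483 = 2.880214
N(d₁) = 0.999324,  N(d₂) = 0.998013,  e^(−rT) = 0.949133
E₀ = V₀·N(d₁) − D·e^(−rT)·N(d₂)
   = 132.6498·0.999324 − 52.0755·0.949133·0.998013 = 83.231763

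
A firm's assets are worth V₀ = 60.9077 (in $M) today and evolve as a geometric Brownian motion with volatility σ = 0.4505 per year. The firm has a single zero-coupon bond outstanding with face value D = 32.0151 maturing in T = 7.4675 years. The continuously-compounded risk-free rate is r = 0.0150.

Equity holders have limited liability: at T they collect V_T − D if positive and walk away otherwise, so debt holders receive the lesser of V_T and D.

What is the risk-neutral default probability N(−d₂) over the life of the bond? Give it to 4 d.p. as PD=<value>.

d₁ = [ln(V₀/D) + (r + σ²/2)T] / (σ√T)
   = [ln(60.9077/32.0151) + (0.0150 + 0.5·0.4505²)·7.4675] / (0.4505·√7.4675)
   = [0.643152 + 0.869778] / 1.231069 = 1.228956
d₂ = d₁ − σ√T = 1.228956 − 1.231069 = -0.002113
risk-neutral PD = N(−d₂) = N(0.002113) = 0.500843

PD=0.5008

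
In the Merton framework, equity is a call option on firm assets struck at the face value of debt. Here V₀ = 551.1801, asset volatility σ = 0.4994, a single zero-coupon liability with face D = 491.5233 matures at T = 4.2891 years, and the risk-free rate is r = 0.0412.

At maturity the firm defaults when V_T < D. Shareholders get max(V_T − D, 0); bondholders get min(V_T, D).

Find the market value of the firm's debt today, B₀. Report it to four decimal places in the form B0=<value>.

B0=284.5772

d₁ = [ln(V₀/D) + (r + σ²/2)T] / (σ√T)
   = [ln(551.1801/491.5233) + (0.0412 + 0.5·0.4994²)·4.2891] / (0.4994·√4.2891)
   = [0.114552 + 0.711562] / 1.034265 = 0.798746
d₂ = d₁ − σ√T = 0.798746 − 1.034265 = -0.235518
N(d₁) = 0.787781,  N(d₂) = 0.406903,  e^(−rT) = 0.838022
E₀ = V₀·N(d₁) − D·e^(−rT)·N(d₂)
   = 551.1801·0.787781 − 491.5233·0.838022·0.406903 = 266.602894
B₀ = V₀ − E₀ = 551.1801 − 266.602894 = 284.577206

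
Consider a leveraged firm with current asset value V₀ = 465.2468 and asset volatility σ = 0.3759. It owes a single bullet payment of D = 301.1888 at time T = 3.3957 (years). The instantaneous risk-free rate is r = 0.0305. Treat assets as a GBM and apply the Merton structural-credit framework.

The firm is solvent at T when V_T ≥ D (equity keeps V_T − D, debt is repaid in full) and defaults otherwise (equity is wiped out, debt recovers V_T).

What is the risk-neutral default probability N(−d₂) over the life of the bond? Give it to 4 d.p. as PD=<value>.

d₁ = [ln(V₀/D) + (r + σ²/2)T] / (σ√T)
   = [ln(465.2468/301.1888) + (0.0305 + 0.5·0.3759²)·3.3957] / (0.3759·√3.3957)
   = [0.434831 + 0.343476] / 0.692687 = 1.123606
d₂ = d₁ − σ√T = 1.123606 − 0.692687 = 0.430919
risk-neutral PD = N(−d₂) = N(-0.430919) = 0.333264

PD=0.3333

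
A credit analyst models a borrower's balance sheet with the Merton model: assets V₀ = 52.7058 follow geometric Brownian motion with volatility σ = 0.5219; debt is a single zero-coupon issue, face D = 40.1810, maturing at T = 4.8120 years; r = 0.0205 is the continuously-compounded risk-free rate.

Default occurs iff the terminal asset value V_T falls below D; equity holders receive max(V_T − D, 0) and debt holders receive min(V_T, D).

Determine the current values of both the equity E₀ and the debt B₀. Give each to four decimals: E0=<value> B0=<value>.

d₁ = [ln(V₀/D) + (r + σ²/2)T] / (σ√T)
   = [ln(52.7058/40.1810) + (0.0205 + 0.5·0.5219²)·4.8120] / (0.5219·√4.8120)
   = [0.271331 + 0.753991] / 1.144854 = 0.895592
d₂ = d₁ − σ√T = 0.895592 − 1.144854 = -0.249262
N(d₁) = 0.814765,  N(d₂) = 0.401579,  e^(−rT) = 0.906063
E₀ = V₀·N(d₁) − D·e^(−rT)·N(d₂)
   = 52.7058·0.814765 − 40.1810·0.906063·0.401579 = 28.322721
B₀ = V₀ − E₀ = 52.7058 − 28.322721 = 24.383079

E0=28.3227 B0=24.3831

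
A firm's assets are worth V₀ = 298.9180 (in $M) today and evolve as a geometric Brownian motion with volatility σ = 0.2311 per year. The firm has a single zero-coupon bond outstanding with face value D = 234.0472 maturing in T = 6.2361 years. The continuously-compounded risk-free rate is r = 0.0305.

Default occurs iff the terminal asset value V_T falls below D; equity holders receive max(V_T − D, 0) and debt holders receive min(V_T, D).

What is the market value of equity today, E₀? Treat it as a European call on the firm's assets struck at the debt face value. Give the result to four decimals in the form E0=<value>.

d₁ = [ln(V₀/D) + (r + σ²/2)T] / (σ√T)
   = [ln(298.9180/234.0472) + (0.0305 + 0.5·0.2311²)·6.2361] / (0.2311·√6.2361)
   = [0.244646 + 0.356727] / 0.577107 = 1.042049
d₂ = d₁ − σ√T = 1.042049 − 0.577107 = 0.464942
N(d₁) = 0.851305,  N(d₂) = 0.679013,  e^(−rT) = 0.826793
E₀ = V₀·N(d₁) − D·e^(−rT)·N(d₂)
   = 298.9180·0.851305 − 234.0472·0.826793·0.679013 = 123.075630

E0=123.0756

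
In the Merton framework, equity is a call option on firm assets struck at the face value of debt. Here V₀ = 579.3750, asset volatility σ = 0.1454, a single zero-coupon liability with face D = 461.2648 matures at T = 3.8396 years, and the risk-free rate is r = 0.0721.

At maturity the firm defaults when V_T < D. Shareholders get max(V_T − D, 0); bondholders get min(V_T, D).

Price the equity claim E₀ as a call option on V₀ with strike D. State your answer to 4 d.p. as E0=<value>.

d₁ = [ln(V₀/D) + (r + σ²/2)T] / (σ√T)
   = [ln(579.3750/461.2648) + (0.0721 + 0.5·0.1454²)·3.8396] / (0.1454·√3.8396)
   = [0.227978 + 0.317422] / 0.284910 = 1.914289
d₂ = d₁ − σ√T = 1.914289 − 0.284910 = 1.629379
N(d₁) = 0.972208,  N(d₂) = 0.948384,  e^(−rT) = 0.758179
E₀ = V₀·N(d₁) − D·e^(−rT)·N(d₂)
   = 579.3750·0.972208 − 461.2648·0.758179·0.948384 = 231.603091

E0=231.6031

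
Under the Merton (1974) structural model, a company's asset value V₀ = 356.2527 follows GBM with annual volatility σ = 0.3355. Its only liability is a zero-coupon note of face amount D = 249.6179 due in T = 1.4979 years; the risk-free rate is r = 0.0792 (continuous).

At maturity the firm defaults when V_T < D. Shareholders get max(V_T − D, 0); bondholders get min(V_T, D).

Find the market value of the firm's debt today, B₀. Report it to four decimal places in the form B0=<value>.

d₁ = [ln(V₀/D) + (r + σ²/2)T] / (σ√T)
   = [ln(356.2527/249.6179) + (0.0792 + 0.5·0.3355²)·1.4979] / (0.3355·√1.4979)
   = [0.355709 + 0.202936] / 0.410614 = 1.360510
d₂ = d₁ − σ√T = 1.360510 − 0.410614 = 0.949896
N(d₁) = 0.913166,  N(d₂) = 0.828917,  e^(−rT) = 0.888133
E₀ = V₀·N(d₁) − D·e^(−rT)·N(d₂)
   = 356.2527·0.913166 − 249.6179·0.888133·0.828917 = 141.551803
B₀ = V₀ − E₀ = 356.2527 − 141.551803 = 214.700897

B0=214.7009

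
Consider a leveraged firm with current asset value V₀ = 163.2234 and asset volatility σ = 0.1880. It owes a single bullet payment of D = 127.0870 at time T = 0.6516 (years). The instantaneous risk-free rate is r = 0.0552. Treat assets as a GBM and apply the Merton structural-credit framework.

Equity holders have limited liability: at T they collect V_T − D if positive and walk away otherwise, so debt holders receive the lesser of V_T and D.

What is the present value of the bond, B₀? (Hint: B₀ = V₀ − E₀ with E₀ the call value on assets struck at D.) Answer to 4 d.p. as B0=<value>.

B0=122.3516

d₁ = [ln(V₀/D) + (r + σ²/2)T] / (σ√T)
   = [ln(163.2234/127.0870) + (0.0552 + 0.5·0.1880²)·0.6516] / (0.1880·√0.6516)
   = [0.250248 + 0.047483] / 0.151757 = 1.961897
d₂ = d₁ − σ√T = 1.961897 − 0.151757 = 1.810140
N(d₁) = 0.975113,  N(d₂) = 0.964863,  e^(−rT) = 0.964671
E₀ = V₀·N(d₁) − D·e^(−rT)·N(d₂)
   = 163.2234·0.975113 − 127.0870·0.964671·0.964863 = 40.871794
B₀ = V₀ − E₀ = 163.2234 − 40.871794 = 122.351606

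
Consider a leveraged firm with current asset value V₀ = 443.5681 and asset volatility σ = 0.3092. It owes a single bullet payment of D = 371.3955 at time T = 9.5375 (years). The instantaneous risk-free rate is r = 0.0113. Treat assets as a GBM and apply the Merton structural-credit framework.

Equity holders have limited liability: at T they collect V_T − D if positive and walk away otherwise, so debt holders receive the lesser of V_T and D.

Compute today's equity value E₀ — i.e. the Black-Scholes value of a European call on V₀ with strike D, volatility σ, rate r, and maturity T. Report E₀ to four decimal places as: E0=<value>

E0=203.4292

d₁ = [ln(V₀/D) + (r + σ²/2)T] / (σ√T)
   = [ln(443.5681/371.3955) + (0.0113 + 0.5·0.3092²)·9.5375] / (0.3092·√9.5375)
   = [0.177584 + 0.563688] / 0.954898 = 0.776285
d₂ = d₁ − σ√T = 0.776285 − 0.954898 = -0.178613
N(d₁) = 0.781210,  N(d₂) = 0.429121,  e^(−rT) = 0.897831
E₀ = V₀·N(d₁) − D·e^(−rT)·N(d₂)
   = 443.5681·0.781210 − 371.3955·0.897831·0.429121 = 203.429159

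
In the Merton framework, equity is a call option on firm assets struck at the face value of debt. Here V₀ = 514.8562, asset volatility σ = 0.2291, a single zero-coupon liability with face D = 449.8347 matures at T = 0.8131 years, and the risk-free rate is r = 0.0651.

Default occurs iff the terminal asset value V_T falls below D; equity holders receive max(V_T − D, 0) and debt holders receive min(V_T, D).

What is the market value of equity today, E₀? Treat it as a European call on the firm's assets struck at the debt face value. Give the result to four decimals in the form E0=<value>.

d₁ = [ln(V₀/D) + (r + σ²/2)T] / (σ√T)
   = [ln(514.8562/449.8347) + (0.0651 + 0.5·0.2291²)·0.8131] / (0.2291·√0.8131)
   = [0.135007 + 0.074271] / 0.206584 = 1.013044
d₂ = d₁ − σ√T = 1.013044 − 0.206584 = 0.806459
N(d₁) = 0.844480,  N(d₂) = 0.790011,  e^(−rT) = 0.948444
E₀ = V₀·N(d₁) − D·e^(−rT)·N(d₂)
   = 514.8562·0.844480 − 449.8347·0.948444·0.790011 = 97.733348

E0=97.7333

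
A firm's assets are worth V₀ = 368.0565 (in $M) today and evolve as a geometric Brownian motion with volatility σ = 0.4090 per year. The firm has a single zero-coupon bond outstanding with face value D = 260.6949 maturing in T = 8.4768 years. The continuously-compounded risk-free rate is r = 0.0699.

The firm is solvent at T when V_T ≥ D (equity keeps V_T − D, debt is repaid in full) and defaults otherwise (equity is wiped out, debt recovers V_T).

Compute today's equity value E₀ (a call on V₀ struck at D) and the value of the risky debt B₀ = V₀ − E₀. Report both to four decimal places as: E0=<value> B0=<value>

d₁ = [ln(V₀/D) + (r + σ²/2)T] / (σ√T)
   = [ln(368.0565/260.6949) + (0.0699 + 0.5·0.4090²)·8.4768] / (0.4090·√8.4768)
   = [0.344886 + 1.301532] / 1.190801 = 1.382613
d₂ = d₁ − σ√T = 1.382613 − 1.190801 = 0.191812
N(d₁) = 0.916608,  N(d₂) = 0.576055,  e^(−rT) = 0.552928
E₀ = V₀·N(d₁) − D·e^(−rT)·N(d₂)
   = 368.0565·0.916608 − 260.6949·0.552928·0.576055 = 254.327916
B₀ = V₀ − E₀ = 368.0565 − 254.327916 = 113.728584

E0=254.3279 B0=113.7286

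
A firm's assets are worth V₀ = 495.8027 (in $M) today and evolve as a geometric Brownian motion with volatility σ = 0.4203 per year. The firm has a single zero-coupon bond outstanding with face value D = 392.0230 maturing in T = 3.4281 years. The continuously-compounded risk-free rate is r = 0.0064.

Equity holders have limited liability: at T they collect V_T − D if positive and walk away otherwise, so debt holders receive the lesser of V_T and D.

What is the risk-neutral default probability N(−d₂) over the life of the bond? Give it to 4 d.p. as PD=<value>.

d₁ = [ln(V₀/D) + (r + σ²/2)T] / (σ√T)
   = [ln(495.8027/392.0230) + (0.0064 + 0.5·0.4203²)·3.4281] / (0.4203·√3.4281)
   = [0.234858 + 0.324730] / 0.778191 = 0.719088
d₂ = d₁ − σ√T = 0.719088 − 0.778191 = -0.059103
risk-neutral PD = N(−d₂) = N(0.059103) = 0.523565

PD=0.5236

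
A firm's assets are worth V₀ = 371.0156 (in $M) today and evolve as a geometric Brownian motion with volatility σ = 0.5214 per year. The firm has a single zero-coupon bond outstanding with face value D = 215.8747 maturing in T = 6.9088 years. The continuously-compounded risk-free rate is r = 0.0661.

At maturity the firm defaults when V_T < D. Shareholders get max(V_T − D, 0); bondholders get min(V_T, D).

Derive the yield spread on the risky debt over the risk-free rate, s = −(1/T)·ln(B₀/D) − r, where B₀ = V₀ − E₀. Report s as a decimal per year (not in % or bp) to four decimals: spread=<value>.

spread=0.0454

d₁ = [ln(V₀/D) + (r + σ²/2)T] / (σ√T)
   = [ln(371.0156/215.8747) + (0.0661 + 0.5·0.5214²)·6.9088] / (0.5214·√6.9088)
   = [0.541546 + 1.395778] / 1.370479 = 1.413611
d₂ = d₁ − σ√T = 1.413611 − 1.370479 = 0.043132
N(d₁) = 0.921262,  N(d₂) = 0.517202,  e^(−rT) = 0.633388
E₀ = V₀·N(d₁) − D·e^(−rT)·N(d₂)
   = 371.0156·0.921262 − 215.8747·0.633388·0.517202 = 271.084236
B₀ = V₀ − E₀ = 371.0156 − 271.084236 = 99.931364
spread = −(1/T)·ln(B₀/D) − r = −(1/6.9088)·ln(99.931364/215.8747) − 0.0661 = 0.04538312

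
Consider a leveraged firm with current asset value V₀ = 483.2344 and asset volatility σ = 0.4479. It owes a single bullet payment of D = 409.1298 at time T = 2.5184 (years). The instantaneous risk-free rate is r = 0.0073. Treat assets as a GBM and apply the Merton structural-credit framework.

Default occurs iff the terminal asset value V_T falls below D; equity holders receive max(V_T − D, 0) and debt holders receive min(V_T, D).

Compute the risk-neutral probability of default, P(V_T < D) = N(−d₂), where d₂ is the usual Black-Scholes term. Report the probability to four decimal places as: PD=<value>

PD=0.5380

d₁ = [ln(V₀/D) + (r + σ²/2)T] / (σ√T)
   = [ln(483.2344/409.1298) + (0.0073 + 0.5·0.4479²)·2.5184] / (0.4479·√2.5184)
   = [0.166469 + 0.270998] / 0.710793 = 0.615463
d₂ = d₁ − σ√T = 0.615463 − 0.710793 = -0.095330
risk-neutral PD = N(−d₂) = N(0.095330) = 0.537974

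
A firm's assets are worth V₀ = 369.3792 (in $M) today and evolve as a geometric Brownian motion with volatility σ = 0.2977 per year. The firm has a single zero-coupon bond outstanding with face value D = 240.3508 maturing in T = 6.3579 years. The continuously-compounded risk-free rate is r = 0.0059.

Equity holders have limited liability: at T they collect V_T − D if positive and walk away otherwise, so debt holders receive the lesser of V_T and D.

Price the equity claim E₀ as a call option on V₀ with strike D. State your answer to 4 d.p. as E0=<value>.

d₁ = [ln(V₀/D) + (r + σ²/2)T] / (σ√T)
   = [ln(369.3792/240.3508) + (0.0059 + 0.5·0.2977²)·6.3579] / (0.2977·√6.3579)
   = [0.429724 + 0.319247] / 0.750647 = 0.997768
d₂ = d₁ − σ√T = 0.997768 − 0.750647 = 0.247121
N(d₁) = 0.840804,  N(d₂) = 0.597593,  e^(−rT) = 0.963183
E₀ = V₀·N(d₁) − D·e^(−rT)·N(d₂)
   = 369.3792·0.840804 − 240.3508·0.963183·0.597593 = 172.231697

E0=172.2317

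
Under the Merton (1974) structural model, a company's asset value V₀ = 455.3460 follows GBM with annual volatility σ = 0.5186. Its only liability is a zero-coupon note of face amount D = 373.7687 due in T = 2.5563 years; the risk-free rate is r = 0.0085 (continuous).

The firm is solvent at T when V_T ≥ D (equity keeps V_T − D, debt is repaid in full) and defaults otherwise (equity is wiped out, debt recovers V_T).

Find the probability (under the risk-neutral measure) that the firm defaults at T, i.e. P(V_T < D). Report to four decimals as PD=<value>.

d₁ = [ln(V₀/D) + (r + σ²/2)T] / (σ√T)
   = [ln(455.3460/373.7687) + (0.0085 + 0.5·0.5186²)·2.5563] / (0.5186·√2.5563)
   = [0.197420 + 0.365482] / 0.829160 = 0.678882
d₂ = d₁ − σ√T = 0.678882 − 0.829160 = -0.150278
risk-neutral PD = N(−d₂) = N(0.150278) = 0.559727

PD=0.5597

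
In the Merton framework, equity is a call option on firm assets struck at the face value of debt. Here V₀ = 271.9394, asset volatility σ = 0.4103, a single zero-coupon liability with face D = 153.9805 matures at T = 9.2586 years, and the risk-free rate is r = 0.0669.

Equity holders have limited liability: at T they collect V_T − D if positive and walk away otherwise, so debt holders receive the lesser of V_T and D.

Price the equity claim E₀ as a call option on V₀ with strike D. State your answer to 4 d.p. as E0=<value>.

E0=204.2183

d₁ = [ln(V₀/D) + (r + σ²/2)T] / (σ√T)
   = [ln(271.9394/153.9805) + (0.0669 + 0.5·0.4103²)·9.2586] / (0.4103·√9.2586)
   = [0.568753 + 1.398725] / 1.248459 = 1.575926
d₂ = d₁ − σ√T = 1.575926 − 1.248459 = 0.327467
N(d₁) = 0.942479,  N(d₂) = 0.628343,  e^(−rT) = 0.538267
E₀ = V₀·N(d₁) − D·e^(−rT)·N(d₂)
   = 271.9394·0.942479 − 153.9805·0.538267·0.628343 = 204.218350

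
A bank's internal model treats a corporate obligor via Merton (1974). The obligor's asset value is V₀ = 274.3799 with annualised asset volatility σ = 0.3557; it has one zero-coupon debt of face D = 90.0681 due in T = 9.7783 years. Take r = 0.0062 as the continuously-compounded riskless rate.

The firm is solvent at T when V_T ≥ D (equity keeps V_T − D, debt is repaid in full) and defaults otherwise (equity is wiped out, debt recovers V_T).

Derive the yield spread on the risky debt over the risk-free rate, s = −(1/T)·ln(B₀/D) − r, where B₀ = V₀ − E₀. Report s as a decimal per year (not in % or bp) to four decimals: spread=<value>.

d₁ = [ln(V₀/D) + (r + σ²/2)T] / (σ√T)
   = [ln(274.3799/90.0681) + (0.0062 + 0.5·0.3557²)·9.7783] / (0.3557·√9.7783)
   = [1.113948 + 0.679213] / 1.112284 = 1.612143
d₂ = d₁ − σ√T = 1.612143 − 1.112284 = 0.499860
N(d₁) = 0.946535,  N(d₂) = 0.691413,  e^(−rT) = 0.941176
E₀ = V₀·N(d₁) − D·e^(−rT)·N(d₂)
   = 274.3799·0.946535 − 90.0681·0.941176·0.691413 = 201.099055
B₀ = V₀ − E₀ = 274.3799 − 201.099055 = 73.280845
spread = −(1/T)·ln(B₀/D) − r = −(1/9.7783)·ln(73.280845/90.0681) − 0.0062 = 0.01489434

spread=0.0149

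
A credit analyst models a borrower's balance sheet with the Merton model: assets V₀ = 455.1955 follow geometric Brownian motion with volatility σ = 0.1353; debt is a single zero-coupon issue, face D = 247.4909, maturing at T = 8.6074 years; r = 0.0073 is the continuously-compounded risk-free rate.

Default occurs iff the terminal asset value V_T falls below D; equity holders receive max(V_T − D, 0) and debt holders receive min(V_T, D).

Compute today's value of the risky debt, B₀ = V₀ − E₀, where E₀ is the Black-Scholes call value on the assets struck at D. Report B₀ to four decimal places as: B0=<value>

B0=230.0542

d₁ = [ln(V₀/D) + (r + σ²/2)T] / (σ√T)
   = [ln(455.1955/247.4909) + (0.0073 + 0.5·0.1353²)·8.6074] / (0.1353·√8.6074)
   = [0.609353 + 0.141618] / 0.396948 = 1.891862
d₂ = d₁ − σ√T = 1.891862 − 0.396948 = 1.494914
N(d₁) = 0.970745,  N(d₂) = 0.932532,  e^(−rT) = 0.939099
E₀ = V₀·N(d₁) − D·e^(−rT)·N(d₂)
   = 455.1955·0.970745 − 247.4909·0.939099·0.932532 = 225.141282
B₀ = V₀ − E₀ = 455.1955 − 225.141282 = 230.054218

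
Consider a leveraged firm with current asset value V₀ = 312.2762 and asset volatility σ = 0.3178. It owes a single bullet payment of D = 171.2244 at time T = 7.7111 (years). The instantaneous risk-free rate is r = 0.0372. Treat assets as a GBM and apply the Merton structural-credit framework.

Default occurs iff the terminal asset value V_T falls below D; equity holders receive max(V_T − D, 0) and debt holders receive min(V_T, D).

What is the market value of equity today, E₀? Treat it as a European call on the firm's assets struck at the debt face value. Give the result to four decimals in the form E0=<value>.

E0=197.4435

d₁ = [ln(V₀/D) + (r + σ²/2)T] / (σ√T)
   = [ln(312.2762/171.2244) + (0.0372 + 0.5·0.3178²)·7.7111] / (0.3178·√7.7111)
   = [0.600913 + 0.676251] / 0.882495 = 1.447221
d₂ = d₁ − σ√T = 1.447221 − 0.882495 = 0.564726
N(d₁) = 0.926082,  N(d₂) = 0.713870,  e^(−rT) = 0.750622
E₀ = V₀·N(d₁) − D·e^(−rT)·N(d₂)
   = 312.2762·0.926082 − 171.2244·0.750622·0.713870 = 197.443495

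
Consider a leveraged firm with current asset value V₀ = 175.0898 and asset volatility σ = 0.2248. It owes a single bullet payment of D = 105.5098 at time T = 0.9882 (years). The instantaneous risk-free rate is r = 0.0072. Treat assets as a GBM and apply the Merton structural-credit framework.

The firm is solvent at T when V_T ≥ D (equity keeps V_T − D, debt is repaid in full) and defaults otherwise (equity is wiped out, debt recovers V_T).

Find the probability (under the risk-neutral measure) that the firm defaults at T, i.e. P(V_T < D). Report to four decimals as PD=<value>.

d₁ = [ln(V₀/D) + (r + σ²/2)T] / (σ√T)
   = [ln(175.0898/105.5098) + (0.0072 + 0.5·0.2248²)·0.9882] / (0.2248·√0.9882)
   = [0.506495 + 0.032084] / 0.223470 = 2.410078
d₂ = d₁ − σ√T = 2.410078 − 0.223470 = 2.186608
risk-neutral PD = N(−d₂) = N(-2.186608) = 0.014386

PD=0.0144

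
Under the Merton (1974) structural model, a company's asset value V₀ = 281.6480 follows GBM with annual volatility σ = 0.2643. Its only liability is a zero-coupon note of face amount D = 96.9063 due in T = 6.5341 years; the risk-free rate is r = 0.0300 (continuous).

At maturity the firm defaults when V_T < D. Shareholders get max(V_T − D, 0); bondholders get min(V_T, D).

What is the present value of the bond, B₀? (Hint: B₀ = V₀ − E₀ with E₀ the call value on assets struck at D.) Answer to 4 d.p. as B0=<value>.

B0=78.4976

d₁ = [ln(V₀/D) + (r + σ²/2)T] / (σ√T)
   = [ln(281.6480/96.9063) + (0.0300 + 0.5·0.2643²)·6.5341] / (0.2643·√6.5341)
   = [1.066914 + 0.424241] / 0.675601 = 2.207154
d₂ = d₁ − σ√T = 2.207154 − 0.675601 = 1.531553
N(d₁) = 0.986348,  N(d₂) = 0.937184,  e^(−rT) = 0.821993
E₀ = V₀·N(d₁) − D·e^(−rT)·N(d₂)
   = 281.6480·0.986348 − 96.9063·0.821993·0.937184 = 203.150427
B₀ = V₀ − E₀ = 281.6480 − 203.150427 = 78.497573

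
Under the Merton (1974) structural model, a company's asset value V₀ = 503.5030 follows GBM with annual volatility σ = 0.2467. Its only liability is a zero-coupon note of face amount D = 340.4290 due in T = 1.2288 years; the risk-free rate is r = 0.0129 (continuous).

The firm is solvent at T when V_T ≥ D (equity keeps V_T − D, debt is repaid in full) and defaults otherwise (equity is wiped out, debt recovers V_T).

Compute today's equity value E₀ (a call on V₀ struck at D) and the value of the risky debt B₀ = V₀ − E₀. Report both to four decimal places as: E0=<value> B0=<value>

d₁ = [ln(V₀/D) + (r + σ²/2)T] / (σ√T)
   = [ln(503.5030/340.4290) + (0.0129 + 0.5·0.2467²)·1.2288] / (0.2467·√1.2288)
   = [0.391383 + 0.053244] / 0.273470 = 1.625873
d₂ = d₁ − σ√T = 1.625873 − 0.273470 = 1.352403
N(d₁) = 0.948012,  N(d₂) = 0.911877,  e^(−rT) = 0.984273
E₀ = V₀·N(d₁) − D·e^(−rT)·N(d₂)
   = 503.5030·0.948012 − 340.4290·0.984273·0.911877 = 171.779397
B₀ = V₀ − E₀ = 503.5030 − 171.779397 = 331.723603

E0=171.7794 B0=331.7236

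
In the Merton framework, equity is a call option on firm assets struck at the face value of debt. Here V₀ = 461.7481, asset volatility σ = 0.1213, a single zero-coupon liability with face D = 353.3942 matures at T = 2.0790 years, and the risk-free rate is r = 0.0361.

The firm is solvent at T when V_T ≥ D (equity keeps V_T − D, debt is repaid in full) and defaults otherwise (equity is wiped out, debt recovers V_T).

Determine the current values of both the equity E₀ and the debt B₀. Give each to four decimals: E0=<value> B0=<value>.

E0=134.5498 B0=327.1983

d₁ = [ln(V₀/D) + (r + σ²/2)T] / (σ√T)
   = [ln(461.7481/353.3942) + (0.0361 + 0.5·0.1213²)·2.0790] / (0.1213·√2.0790)
   = [0.267435 + 0.090347] / 0.174899 = 2.045647
d₂ = d₁ − σ√T = 2.045647 − 0.174899 = 1.870747
N(d₁) = 0.979604,  N(d₂) = 0.969310,  e^(−rT) = 0.927695
E₀ = V₀·N(d₁) − D·e^(−rT)·N(d₂)
   = 461.7481·0.979604 − 353.3942·0.927695·0.969310 = 134.549824
B₀ = V₀ − E₀ = 461.7481 − 134.549824 = 327.198276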